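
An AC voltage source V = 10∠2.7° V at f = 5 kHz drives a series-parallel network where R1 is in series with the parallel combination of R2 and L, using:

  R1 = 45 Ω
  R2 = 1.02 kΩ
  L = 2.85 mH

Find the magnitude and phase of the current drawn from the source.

Step 1 — Angular frequency: ω = 2π·f = 2π·5000 = 3.142e+04 rad/s.
Step 2 — Component impedances:
  R1: Z = R = 45 Ω
  R2: Z = R = 1020 Ω
  L: Z = jωL = j·3.142e+04·0.00285 = 0 + j89.54 Ω
Step 3 — Parallel branch: R2 || L = 1/(1/R2 + 1/L) = 7.799 + j88.85 Ω.
Step 4 — Series with R1: Z_total = R1 + (R2 || L) = 52.8 + j88.85 Ω = 103.4∠59.3° Ω.
Step 5 — Source phasor: V = 10∠2.7° V = 9.989 + j0.4711 V.
Step 6 — Ohm's law: I = V / Z_total = (9.989 + j0.4711) / (52.8 + j88.85) = 0.05329 - j0.08076 A.
Step 7 — Convert to polar: |I| = 0.09675 A, ∠I = -56.6°.

I = 0.09675∠-56.6° A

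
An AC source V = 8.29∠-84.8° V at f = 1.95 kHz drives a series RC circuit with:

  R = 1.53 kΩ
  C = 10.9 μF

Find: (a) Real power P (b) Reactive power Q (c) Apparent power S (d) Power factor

Step 1 — Angular frequency: ω = 2π·f = 2π·1950 = 1.225e+04 rad/s.
Step 2 — Component impedances:
  R: Z = R = 1530 Ω
  C: Z = 1/(jωC) = -j/(ω·C) = 0 - j7.488 Ω
Step 3 — Series combination: Z_total = R + C = 1530 - j7.488 Ω = 1530∠-0.3° Ω.
Step 4 — Source phasor: V = 8.29∠-84.8° V = 0.7513 - j8.256 V.
Step 5 — Current: I = V / Z = 0.0005175 - j0.005393 A = 0.005418∠-84.5° A.
Step 6 — Complex power: S = V·I* = 0.04492 - j0.0002198 VA.
Step 7 — Real power: P = Re(S) = 0.04492 W.
Step 8 — Reactive power: Q = Im(S) = -0.0002198 VAR.
Step 9 — Apparent power: |S| = 0.04492 VA.
Step 10 — Power factor: PF = P/|S| = 1 (leading).

(a) P = 0.04492 W  (b) Q = -0.0002198 VAR  (c) S = 0.04492 VA  (d) PF = 1 (leading)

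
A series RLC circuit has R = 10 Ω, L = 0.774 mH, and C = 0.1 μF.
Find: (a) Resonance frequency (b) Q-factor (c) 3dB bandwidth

Step 1 — Resonance condition Im(Z)=0 gives ω₀ = 1/√(LC).
Step 2 — ω₀ = 1/√(0.000774·1e-07) = 1.137e+05 rad/s.
Step 3 — f₀ = ω₀/(2π) = 1.809e+04 Hz.
Step 4 — Series Q: Q = ω₀L/R = 1.137e+05·0.000774/10 = 8.798.
Step 5 — 3dB bandwidth: Δω = ω₀/Q = 1.292e+04 rad/s; BW = Δω/(2π) = 2056 Hz.

(a) f₀ = 1.809e+04 Hz  (b) Q = 8.798  (c) BW = 2056 Hz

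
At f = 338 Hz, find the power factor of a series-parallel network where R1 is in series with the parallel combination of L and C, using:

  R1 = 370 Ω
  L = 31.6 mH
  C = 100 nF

Step 1 — Angular frequency: ω = 2π·f = 2π·338 = 2124 rad/s.
Step 2 — Component impedances:
  R1: Z = R = 370 Ω
  L: Z = jωL = j·2124·0.0316 = 0 + j67.11 Ω
  C: Z = 1/(jωC) = -j/(ω·C) = 0 - j4709 Ω
Step 3 — Parallel branch: L || C = 1/(1/L + 1/C) = 0 + j68.08 Ω.
Step 4 — Series with R1: Z_total = R1 + (L || C) = 370 + j68.08 Ω = 376.2∠10.4° Ω.
Step 5 — Power factor: PF = cos(φ) = Re(Z)/|Z| = 370/376.2 = 0.9835.
Step 6 — Type: Im(Z) = 68.08 ⇒ lagging (phase φ = 10.4°).

PF = 0.9835 (lagging, φ = 10.4°)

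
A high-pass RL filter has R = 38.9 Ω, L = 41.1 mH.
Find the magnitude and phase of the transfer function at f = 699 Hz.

Step 1 — Angular frequency: ω = 2π·699 = 4392 rad/s.
Step 2 — Transfer function: H(jω) = jωL/(R + jωL).
Step 3 — Numerator jωL = j·180.5; denominator R + jωL = 38.9 + j180.5.
Step 4 — H = 0.9556 + j0.2059.
Step 5 — Magnitude: |H| = 0.9776 (-0.2 dB); phase: φ = 12.2°.

|H| = 0.9776 (-0.2 dB), φ = 12.2°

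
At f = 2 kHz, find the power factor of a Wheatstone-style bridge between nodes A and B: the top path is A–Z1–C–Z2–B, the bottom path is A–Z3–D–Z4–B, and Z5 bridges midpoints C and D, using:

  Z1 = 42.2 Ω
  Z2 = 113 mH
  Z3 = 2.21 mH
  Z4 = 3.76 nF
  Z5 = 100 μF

Step 1 — Angular frequency: ω = 2π·f = 2π·2000 = 1.257e+04 rad/s.
Step 2 — Component impedances:
  Z1: Z = R = 42.2 Ω
  Z2: Z = jωL = j·1.257e+04·0.113 = 0 + j1420 Ω
  Z3: Z = jωL = j·1.257e+04·0.00221 = 0 + j27.77 Ω
  Z4: Z = 1/(jωC) = -j/(ω·C) = 0 - j2.116e+04 Ω
  Z5: Z = 1/(jωC) = -j/(ω·C) = 0 - j0.7958 Ω
Step 3 — Bridge requires nodal analysis (the Z5 bridge couples midpoints C and D, so the two paths cannot be reduced to a simple series/parallel combination). Setting node B to ground and injecting 1 A at node A, the 3-node admittance system at A, C, D solves to V_A = Z_AB = 12.19 + j1541 Ω = 1541∠89.5° Ω.
Step 4 — Power factor: PF = cos(φ) = Re(Z)/|Z| = 12.19/1541.2 = 0.007909.
Step 5 — Type: Im(Z) = 1541 ⇒ lagging (phase φ = 89.5°).

PF = 0.007909 (lagging, φ = 89.5°)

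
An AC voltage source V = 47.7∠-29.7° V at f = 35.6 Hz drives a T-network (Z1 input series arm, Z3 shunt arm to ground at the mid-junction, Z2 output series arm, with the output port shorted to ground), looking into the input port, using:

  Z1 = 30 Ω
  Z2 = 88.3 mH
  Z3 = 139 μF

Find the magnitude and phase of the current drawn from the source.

Step 1 — Angular frequency: ω = 2π·f = 2π·35.6 = 223.7 rad/s.
Step 2 — Component impedances:
  Z1: Z = R = 30 Ω
  Z2: Z = jωL = j·223.7·0.0883 = 0 + j19.75 Ω
  Z3: Z = 1/(jωC) = -j/(ω·C) = 0 - j32.16 Ω
Step 3 — With the output port shorted to ground, the output series arm Z2 runs from the junction to ground; the shunt arm Z3 also runs from the junction to ground. They appear in parallel: Z3 || Z2 = 0 + j51.18 Ω.
Step 4 — Series with input arm Z1: Z_in = Z1 + (Z3 || Z2) = 30 + j51.18 Ω = 59.33∠59.6° Ω.
Step 5 — Source phasor: V = 47.7∠-29.7° V = 41.43 - j23.63 V.
Step 6 — Ohm's law: I = V / Z_total = (41.43 - j23.63) / (30 + j51.18) = 0.009498 - j0.804 A.
Step 7 — Convert to polar: |I| = 0.804 A, ∠I = -89.3°.

I = 0.804∠-89.3° A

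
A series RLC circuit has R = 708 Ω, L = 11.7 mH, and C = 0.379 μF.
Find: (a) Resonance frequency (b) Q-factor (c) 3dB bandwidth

Step 1 — Resonance condition Im(Z)=0 gives ω₀ = 1/√(LC).
Step 2 — ω₀ = 1/√(0.0117·3.79e-07) = 1.502e+04 rad/s.
Step 3 — f₀ = ω₀/(2π) = 2390 Hz.
Step 4 — Series Q: Q = ω₀L/R = 1.502e+04·0.0117/708 = 0.2482.
Step 5 — 3dB bandwidth: Δω = ω₀/Q = 6.051e+04 rad/s; BW = Δω/(2π) = 9631 Hz.

(a) f₀ = 2390 Hz  (b) Q = 0.2482  (c) BW = 9631 Hz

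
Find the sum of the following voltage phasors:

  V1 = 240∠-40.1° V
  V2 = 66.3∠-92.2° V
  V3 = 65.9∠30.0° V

Step 1 — Convert each phasor to rectangular form:
  V1 = 240·(cos(-40.1°) + j·sin(-40.1°)) = 183.6 - j154.6 V
  V2 = 66.3·(cos(-92.2°) + j·sin(-92.2°)) = -2.545 - j66.25 V
  V3 = 65.9·(cos(30.0°) + j·sin(30.0°)) = 57.07 + j32.95 V
Step 2 — Sum components: V_total = 238.1 - j187.9 V.
Step 3 — Convert to polar: |V_total| = 303.3 V, ∠V_total = -38.3°.

V_total = 303.3∠-38.3° V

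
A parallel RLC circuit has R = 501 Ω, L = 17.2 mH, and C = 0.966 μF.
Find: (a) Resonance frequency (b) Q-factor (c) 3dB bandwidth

Step 1 — Resonance: ω₀ = 1/√(LC) = 1/√(0.0172·9.66e-07) = 7758 rad/s.
Step 2 — f₀ = ω₀/(2π) = 1235 Hz.
Step 3 — Parallel Q: Q = R/(ω₀L) = 501/(7758·0.0172) = 3.755.
Step 4 — Bandwidth: Δω = ω₀/Q = 2066 rad/s; BW = Δω/(2π) = 328.9 Hz.

(a) f₀ = 1235 Hz  (b) Q = 3.755  (c) BW = 328.9 Hz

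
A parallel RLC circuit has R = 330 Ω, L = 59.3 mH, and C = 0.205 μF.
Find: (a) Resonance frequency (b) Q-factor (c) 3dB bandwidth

Step 1 — Resonance: ω₀ = 1/√(LC) = 1/√(0.0593·2.05e-07) = 9070 rad/s.
Step 2 — f₀ = ω₀/(2π) = 1443 Hz.
Step 3 — Parallel Q: Q = R/(ω₀L) = 330/(9070·0.0593) = 0.6136.
Step 4 — Bandwidth: Δω = ω₀/Q = 1.478e+04 rad/s; BW = Δω/(2π) = 2353 Hz.

(a) f₀ = 1443 Hz  (b) Q = 0.6136  (c) BW = 2353 Hz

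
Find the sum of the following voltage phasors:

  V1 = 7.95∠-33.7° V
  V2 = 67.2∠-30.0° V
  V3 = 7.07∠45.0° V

Step 1 — Convert each phasor to rectangular form:
  V1 = 7.95·(cos(-33.7°) + j·sin(-33.7°)) = 6.614 - j4.411 V
  V2 = 67.2·(cos(-30.0°) + j·sin(-30.0°)) = 58.2 - j33.6 V
  V3 = 7.07·(cos(45.0°) + j·sin(45.0°)) = 4.999 + j4.999 V
Step 2 — Sum components: V_total = 69.81 - j33.01 V.
Step 3 — Convert to polar: |V_total| = 77.22 V, ∠V_total = -25.3°.

V_total = 77.22∠-25.3° V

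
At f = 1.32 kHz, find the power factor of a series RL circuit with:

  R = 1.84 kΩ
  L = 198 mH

Step 1 — Angular frequency: ω = 2π·f = 2π·1320 = 8294 rad/s.
Step 2 — Component impedances:
  R: Z = R = 1840 Ω
  L: Z = jωL = j·8294·0.198 = 0 + j1642 Ω
Step 3 — Series combination: Z_total = R + L = 1840 + j1642 Ω = 2466∠41.7° Ω.
Step 4 — Power factor: PF = cos(φ) = Re(Z)/|Z| = 1840/2466 = 0.7461.
Step 5 — Type: Im(Z) = 1642 ⇒ lagging (phase φ = 41.7°).

PF = 0.7461 (lagging, φ = 41.7°)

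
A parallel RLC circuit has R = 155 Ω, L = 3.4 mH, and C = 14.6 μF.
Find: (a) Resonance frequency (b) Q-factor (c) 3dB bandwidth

Step 1 — Resonance: ω₀ = 1/√(LC) = 1/√(0.0034·1.46e-05) = 4488 rad/s.
Step 2 — f₀ = ω₀/(2π) = 714.3 Hz.
Step 3 — Parallel Q: Q = R/(ω₀L) = 155/(4488·0.0034) = 10.16.
Step 4 — Bandwidth: Δω = ω₀/Q = 441.9 rad/s; BW = Δω/(2π) = 70.33 Hz.

(a) f₀ = 714.3 Hz  (b) Q = 10.16  (c) BW = 70.33 Hz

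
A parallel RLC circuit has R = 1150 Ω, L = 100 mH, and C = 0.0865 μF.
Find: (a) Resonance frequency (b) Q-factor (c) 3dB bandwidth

Step 1 — Resonance: ω₀ = 1/√(LC) = 1/√(0.1·8.65e-08) = 1.075e+04 rad/s.
Step 2 — f₀ = ω₀/(2π) = 1711 Hz.
Step 3 — Parallel Q: Q = R/(ω₀L) = 1150/(1.075e+04·0.1) = 1.07.
Step 4 — Bandwidth: Δω = ω₀/Q = 1.005e+04 rad/s; BW = Δω/(2π) = 1600 Hz.

(a) f₀ = 1711 Hz  (b) Q = 1.07  (c) BW = 1600 Hz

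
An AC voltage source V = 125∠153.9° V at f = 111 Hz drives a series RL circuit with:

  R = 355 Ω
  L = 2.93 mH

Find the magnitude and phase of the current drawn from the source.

Step 1 — Angular frequency: ω = 2π·f = 2π·111 = 697.4 rad/s.
Step 2 — Component impedances:
  R: Z = R = 355 Ω
  L: Z = jωL = j·697.4·0.00293 = 0 + j2.043 Ω
Step 3 — Series combination: Z_total = R + L = 355 + j2.043 Ω = 355∠0.3° Ω.
Step 4 — Source phasor: V = 125∠153.9° V = -112.3 + j54.99 V.
Step 5 — Ohm's law: I = V / Z_total = (-112.3 + j54.99) / (355 + j2.043) = -0.3153 + j0.1567 A.
Step 6 — Convert to polar: |I| = 0.3521 A, ∠I = 153.6°.

I = 0.3521∠153.6° A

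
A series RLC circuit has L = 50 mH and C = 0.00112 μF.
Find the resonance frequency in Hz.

Step 1 — Resonance condition Im(Z)=0 gives ω₀ = 1/√(LC).
Step 2 — ω₀ = 1/√(0.05·1.12e-09) = 1.336e+05 rad/s.
Step 3 — f₀ = ω₀/(2π) = 2.127e+04 Hz.

f₀ = 2.127e+04 Hz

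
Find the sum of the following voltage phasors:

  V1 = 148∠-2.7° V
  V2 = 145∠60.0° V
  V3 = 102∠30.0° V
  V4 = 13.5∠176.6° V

Step 1 — Convert each phasor to rectangular form:
  V1 = 148·(cos(-2.7°) + j·sin(-2.7°)) = 147.8 - j6.972 V
  V2 = 145·(cos(60.0°) + j·sin(60.0°)) = 72.5 + j125.6 V
  V3 = 102·(cos(30.0°) + j·sin(30.0°)) = 88.33 + j51 V
  V4 = 13.5·(cos(176.6°) + j·sin(176.6°)) = -13.48 + j0.8006 V
Step 2 — Sum components: V_total = 295.2 + j170.4 V.
Step 3 — Convert to polar: |V_total| = 340.8 V, ∠V_total = 30.0°.

V_total = 340.8∠30.0° V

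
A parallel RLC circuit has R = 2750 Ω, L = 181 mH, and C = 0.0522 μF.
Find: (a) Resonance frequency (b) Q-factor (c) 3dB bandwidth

Step 1 — Resonance: ω₀ = 1/√(LC) = 1/√(0.181·5.22e-08) = 1.029e+04 rad/s.
Step 2 — f₀ = ω₀/(2π) = 1637 Hz.
Step 3 — Parallel Q: Q = R/(ω₀L) = 2750/(1.029e+04·0.181) = 1.477.
Step 4 — Bandwidth: Δω = ω₀/Q = 6966 rad/s; BW = Δω/(2π) = 1109 Hz.

(a) f₀ = 1637 Hz  (b) Q = 1.477  (c) BW = 1109 Hz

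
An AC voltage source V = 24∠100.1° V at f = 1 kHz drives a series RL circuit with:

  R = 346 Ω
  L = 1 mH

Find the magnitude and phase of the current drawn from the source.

Step 1 — Angular frequency: ω = 2π·f = 2π·1000 = 6283 rad/s.
Step 2 — Component impedances:
  R: Z = R = 346 Ω
  L: Z = jωL = j·6283·0.001 = 0 + j6.283 Ω
Step 3 — Series combination: Z_total = R + L = 346 + j6.283 Ω = 346.1∠1.0° Ω.
Step 4 — Source phasor: V = 24∠100.1° V = -4.209 + j23.63 V.
Step 5 — Ohm's law: I = V / Z_total = (-4.209 + j23.63) / (346 + j6.283) = -0.01092 + j0.06849 A.
Step 6 — Convert to polar: |I| = 0.06935 A, ∠I = 99.1°.

I = 0.06935∠99.1° A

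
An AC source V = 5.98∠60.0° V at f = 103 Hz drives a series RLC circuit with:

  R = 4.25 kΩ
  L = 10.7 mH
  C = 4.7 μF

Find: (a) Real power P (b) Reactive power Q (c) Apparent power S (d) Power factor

Step 1 — Angular frequency: ω = 2π·f = 2π·103 = 647.2 rad/s.
Step 2 — Component impedances:
  R: Z = R = 4250 Ω
  L: Z = jωL = j·647.2·0.0107 = 0 + j6.925 Ω
  C: Z = 1/(jωC) = -j/(ω·C) = 0 - j328.8 Ω
Step 3 — Series combination: Z_total = R + L + C = 4250 - j321.8 Ω = 4262∠-4.3° Ω.
Step 4 — Source phasor: V = 5.98∠60.0° V = 2.99 + j5.179 V.
Step 5 — Current: I = V / Z = 0.0006078 + j0.001265 A = 0.001403∠64.3° A.
Step 6 — Complex power: S = V·I* = 0.008366 - j0.0006336 VA.
Step 7 — Real power: P = Re(S) = 0.008366 W.
Step 8 — Reactive power: Q = Im(S) = -0.0006336 VAR.
Step 9 — Apparent power: |S| = 0.00839 VA.
Step 10 — Power factor: PF = P/|S| = 0.9971 (leading).

(a) P = 0.008366 W  (b) Q = -0.0006336 VAR  (c) S = 0.00839 VA  (d) PF = 0.9971 (leading)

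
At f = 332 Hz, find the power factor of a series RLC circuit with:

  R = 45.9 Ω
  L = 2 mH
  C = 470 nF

Step 1 — Angular frequency: ω = 2π·f = 2π·332 = 2086 rad/s.
Step 2 — Component impedances:
  R: Z = R = 45.9 Ω
  L: Z = jωL = j·2086·0.002 = 0 + j4.172 Ω
  C: Z = 1/(jωC) = -j/(ω·C) = 0 - j1020 Ω
Step 3 — Series combination: Z_total = R + L + C = 45.9 - j1016 Ω = 1017∠-87.4° Ω.
Step 4 — Power factor: PF = cos(φ) = Re(Z)/|Z| = 45.9/1016.8 = 0.04514.
Step 5 — Type: Im(Z) = -1016 ⇒ leading (phase φ = -87.4°).

PF = 0.04514 (leading, φ = -87.4°)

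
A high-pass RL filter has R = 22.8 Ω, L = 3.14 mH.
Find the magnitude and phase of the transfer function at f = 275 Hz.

Step 1 — Angular frequency: ω = 2π·275 = 1728 rad/s.
Step 2 — Transfer function: H(jω) = jωL/(R + jωL).
Step 3 — Numerator jωL = j·5.426; denominator R + jωL = 22.8 + j5.426.
Step 4 — H = 0.05359 + j0.2252.
Step 5 — Magnitude: |H| = 0.2315 (-12.7 dB); phase: φ = 76.6°.

|H| = 0.2315 (-12.7 dB), φ = 76.6°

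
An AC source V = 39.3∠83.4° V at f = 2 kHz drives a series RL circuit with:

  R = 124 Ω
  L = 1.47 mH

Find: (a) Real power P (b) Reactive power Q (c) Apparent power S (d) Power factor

Step 1 — Angular frequency: ω = 2π·f = 2π·2000 = 1.257e+04 rad/s.
Step 2 — Component impedances:
  R: Z = R = 124 Ω
  L: Z = jωL = j·1.257e+04·0.00147 = 0 + j18.47 Ω
Step 3 — Series combination: Z_total = R + L = 124 + j18.47 Ω = 125.4∠8.5° Ω.
Step 4 — Source phasor: V = 39.3∠83.4° V = 4.517 + j39.04 V.
Step 5 — Current: I = V / Z = 0.08152 + j0.3027 A = 0.3135∠74.9° A.
Step 6 — Complex power: S = V·I* = 12.19 + j1.815 VA.
Step 7 — Real power: P = Re(S) = 12.19 W.
Step 8 — Reactive power: Q = Im(S) = 1.815 VAR.
Step 9 — Apparent power: |S| = 12.32 VA.
Step 10 — Power factor: PF = P/|S| = 0.9891 (lagging).

(a) P = 12.19 W  (b) Q = 1.815 VAR  (c) S = 12.32 VA  (d) PF = 0.9891 (lagging)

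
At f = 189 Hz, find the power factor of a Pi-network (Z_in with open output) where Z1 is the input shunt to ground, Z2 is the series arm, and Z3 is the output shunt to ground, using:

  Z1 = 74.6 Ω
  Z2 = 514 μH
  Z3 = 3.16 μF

Step 1 — Angular frequency: ω = 2π·f = 2π·189 = 1188 rad/s.
Step 2 — Component impedances:
  Z1: Z = R = 74.6 Ω
  Z2: Z = jωL = j·1188·0.000514 = 0 + j0.6104 Ω
  Z3: Z = 1/(jωC) = -j/(ω·C) = 0 - j266.5 Ω
Step 3 — With open output, the series arm Z2 and the output shunt Z3 appear in series to ground: Z2 + Z3 = 0 - j265.9 Ω.
Step 4 — Parallel with input shunt Z1: Z_in = Z1 || (Z2 + Z3) = 69.16 - j19.4 Ω = 71.83∠-15.7° Ω.
Step 5 — Power factor: PF = cos(φ) = Re(Z)/|Z| = 69.16/71.83 = 0.9628.
Step 6 — Type: Im(Z) = -19.4 ⇒ leading (phase φ = -15.7°).

PF = 0.9628 (leading, φ = -15.7°)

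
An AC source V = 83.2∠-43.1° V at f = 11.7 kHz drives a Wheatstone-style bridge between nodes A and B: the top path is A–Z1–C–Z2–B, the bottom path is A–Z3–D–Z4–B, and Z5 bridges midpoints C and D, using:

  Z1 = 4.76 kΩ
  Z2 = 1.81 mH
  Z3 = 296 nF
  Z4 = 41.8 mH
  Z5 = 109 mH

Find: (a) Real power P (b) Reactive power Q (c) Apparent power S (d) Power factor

Step 1 — Angular frequency: ω = 2π·f = 2π·1.17e+04 = 7.351e+04 rad/s.
Step 2 — Component impedances:
  Z1: Z = R = 4760 Ω
  Z2: Z = jωL = j·7.351e+04·0.00181 = 0 + j133.1 Ω
  Z3: Z = 1/(jωC) = -j/(ω·C) = 0 - j45.96 Ω
  Z4: Z = jωL = j·7.351e+04·0.0418 = 0 + j3073 Ω
  Z5: Z = jωL = j·7.351e+04·0.109 = 0 + j8013 Ω
Step 3 — Bridge requires nodal analysis (the Z5 bridge couples midpoints C and D, so the two paths cannot be reduced to a simple series/parallel combination). Setting node B to ground and injecting 1 A at node A, the 3-node admittance system at A, C, D solves to V_A = Z_AB = 793.7 + j1811 Ω = 1977∠66.3° Ω.
Step 4 — Source phasor: V = 83.2∠-43.1° V = 60.75 - j56.85 V.
Step 5 — Current: I = V / Z = -0.014 - j0.03968 A = 0.04208∠-109.4° A.
Step 6 — Complex power: S = V·I* = 1.405 + j3.206 VA.
Step 7 — Real power: P = Re(S) = 1.405 W.
Step 8 — Reactive power: Q = Im(S) = 3.206 VAR.
Step 9 — Apparent power: |S| = 3.501 VA.
Step 10 — Power factor: PF = P/|S| = 0.4014 (lagging).

(a) P = 1.405 W  (b) Q = 3.206 VAR  (c) S = 3.501 VA  (d) PF = 0.4014 (lagging)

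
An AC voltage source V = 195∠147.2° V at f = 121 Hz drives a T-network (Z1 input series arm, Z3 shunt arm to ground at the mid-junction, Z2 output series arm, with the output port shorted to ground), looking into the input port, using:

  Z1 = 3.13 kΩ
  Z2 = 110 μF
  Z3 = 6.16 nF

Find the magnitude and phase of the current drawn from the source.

Step 1 — Angular frequency: ω = 2π·f = 2π·121 = 760.3 rad/s.
Step 2 — Component impedances:
  Z1: Z = R = 3130 Ω
  Z2: Z = 1/(jωC) = -j/(ω·C) = 0 - j11.96 Ω
  Z3: Z = 1/(jωC) = -j/(ω·C) = 0 - j2.135e+05 Ω
Step 3 — With the output port shorted to ground, the output series arm Z2 runs from the junction to ground; the shunt arm Z3 also runs from the junction to ground. They appear in parallel: Z3 || Z2 = 0 - j11.96 Ω.
Step 4 — Series with input arm Z1: Z_in = Z1 + (Z3 || Z2) = 3130 - j11.96 Ω = 3130∠-0.2° Ω.
Step 5 — Source phasor: V = 195∠147.2° V = -163.9 + j105.6 V.
Step 6 — Ohm's law: I = V / Z_total = (-163.9 + j105.6) / (3130 - j11.96) = -0.0525 + j0.03355 A.
Step 7 — Convert to polar: |I| = 0.0623 A, ∠I = 147.4°.

I = 0.0623∠147.4° A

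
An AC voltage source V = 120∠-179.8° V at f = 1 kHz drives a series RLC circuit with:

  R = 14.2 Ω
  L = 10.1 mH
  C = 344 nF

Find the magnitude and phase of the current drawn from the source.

Step 1 — Angular frequency: ω = 2π·f = 2π·1000 = 6283 rad/s.
Step 2 — Component impedances:
  R: Z = R = 14.2 Ω
  L: Z = jωL = j·6283·0.0101 = 0 + j63.46 Ω
  C: Z = 1/(jωC) = -j/(ω·C) = 0 - j462.7 Ω
Step 3 — Series combination: Z_total = R + L + C = 14.2 - j399.2 Ω = 399.5∠-88.0° Ω.
Step 4 — Source phasor: V = 120∠-179.8° V = -120 - j0.4189 V.
Step 5 — Ohm's law: I = V / Z_total = (-120 - j0.4189) / (14.2 - j399.2) = -0.009631 - j0.3003 A.
Step 6 — Convert to polar: |I| = 0.3004 A, ∠I = -91.8°.

I = 0.3004∠-91.8° A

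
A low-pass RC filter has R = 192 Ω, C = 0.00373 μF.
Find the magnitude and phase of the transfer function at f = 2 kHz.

Step 1 — Angular frequency: ω = 2π·2000 = 1.257e+04 rad/s.
Step 2 — Transfer function: H(jω) = 1/(1 + jωRC).
Step 3 — Denominator: 1 + jωRC = 1 + j·1.257e+04·192·3.73e-09 = 1 + j0.009.
Step 4 — H = 0.9999 - j0.008999.
Step 5 — Magnitude: |H| = 1 (-0.0 dB); phase: φ = -0.5°.

|H| = 1 (-0.0 dB), φ = -0.5°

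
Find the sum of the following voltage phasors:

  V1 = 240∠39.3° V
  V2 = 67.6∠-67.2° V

Step 1 — Convert each phasor to rectangular form:
  V1 = 240·(cos(39.3°) + j·sin(39.3°)) = 185.7 + j152 V
  V2 = 67.6·(cos(-67.2°) + j·sin(-67.2°)) = 26.2 - j62.32 V
Step 2 — Sum components: V_total = 211.9 + j89.69 V.
Step 3 — Convert to polar: |V_total| = 230.1 V, ∠V_total = 22.9°.

V_total = 230.1∠22.9° V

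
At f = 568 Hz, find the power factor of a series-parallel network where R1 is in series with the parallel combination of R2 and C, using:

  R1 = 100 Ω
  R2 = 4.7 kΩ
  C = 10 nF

Step 1 — Angular frequency: ω = 2π·f = 2π·568 = 3569 rad/s.
Step 2 — Component impedances:
  R1: Z = R = 100 Ω
  R2: Z = R = 4700 Ω
  C: Z = 1/(jωC) = -j/(ω·C) = 0 - j2.802e+04 Ω
Step 3 — Parallel branch: R2 || C = 1/(1/R2 + 1/C) = 4571 - j766.8 Ω.
Step 4 — Series with R1: Z_total = R1 + (R2 || C) = 4671 - j766.8 Ω = 4734∠-9.3° Ω.
Step 5 — Power factor: PF = cos(φ) = Re(Z)/|Z| = 4671.4/4733.9 = 0.9868.
Step 6 — Type: Im(Z) = -766.8 ⇒ leading (phase φ = -9.3°).

PF = 0.9868 (leading, φ = -9.3°)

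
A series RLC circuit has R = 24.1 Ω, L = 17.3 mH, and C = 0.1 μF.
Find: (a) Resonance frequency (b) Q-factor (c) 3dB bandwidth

Step 1 — Resonance condition Im(Z)=0 gives ω₀ = 1/√(LC).
Step 2 — ω₀ = 1/√(0.0173·1e-07) = 2.404e+04 rad/s.
Step 3 — f₀ = ω₀/(2π) = 3826 Hz.
Step 4 — Series Q: Q = ω₀L/R = 2.404e+04·0.0173/24.1 = 17.26.
Step 5 — 3dB bandwidth: Δω = ω₀/Q = 1393 rad/s; BW = Δω/(2π) = 221.7 Hz.

(a) f₀ = 3826 Hz  (b) Q = 17.26  (c) BW = 221.7 Hz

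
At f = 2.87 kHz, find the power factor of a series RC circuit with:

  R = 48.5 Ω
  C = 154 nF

Step 1 — Angular frequency: ω = 2π·f = 2π·2870 = 1.803e+04 rad/s.
Step 2 — Component impedances:
  R: Z = R = 48.5 Ω
  C: Z = 1/(jωC) = -j/(ω·C) = 0 - j360.1 Ω
Step 3 — Series combination: Z_total = R + C = 48.5 - j360.1 Ω = 363.3∠-82.3° Ω.
Step 4 — Power factor: PF = cos(φ) = Re(Z)/|Z| = 48.5/363.3 = 0.1335.
Step 5 — Type: Im(Z) = -360.1 ⇒ leading (phase φ = -82.3°).

PF = 0.1335 (leading, φ = -82.3°)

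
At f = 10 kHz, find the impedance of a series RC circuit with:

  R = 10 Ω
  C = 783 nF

Step 1 — Angular frequency: ω = 2π·f = 2π·1e+04 = 6.283e+04 rad/s.
Step 2 — Component impedances:
  R: Z = R = 10 Ω
  C: Z = 1/(jωC) = -j/(ω·C) = 0 - j20.33 Ω
Step 3 — Series combination: Z_total = R + C = 10 - j20.33 Ω = 22.65∠-63.8° Ω.

Z = 10 - j20.33 Ω = 22.65∠-63.8° Ω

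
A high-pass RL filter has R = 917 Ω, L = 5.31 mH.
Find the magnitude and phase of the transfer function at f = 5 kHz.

Step 1 — Angular frequency: ω = 2π·5000 = 3.142e+04 rad/s.
Step 2 — Transfer function: H(jω) = jωL/(R + jωL).
Step 3 — Numerator jωL = j·166.8; denominator R + jωL = 917 + j166.8.
Step 4 — H = 0.03203 + j0.1761.
Step 5 — Magnitude: |H| = 0.179 (-14.9 dB); phase: φ = 79.7°.

|H| = 0.179 (-14.9 dB), φ = 79.7°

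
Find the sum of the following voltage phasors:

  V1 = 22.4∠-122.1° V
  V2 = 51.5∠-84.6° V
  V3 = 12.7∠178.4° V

Step 1 — Convert each phasor to rectangular form:
  V1 = 22.4·(cos(-122.1°) + j·sin(-122.1°)) = -11.9 - j18.98 V
  V2 = 51.5·(cos(-84.6°) + j·sin(-84.6°)) = 4.847 - j51.27 V
  V3 = 12.7·(cos(178.4°) + j·sin(178.4°)) = -12.7 + j0.3546 V
Step 2 — Sum components: V_total = -19.75 - j69.89 V.
Step 3 — Convert to polar: |V_total| = 72.63 V, ∠V_total = -105.8°.

V_total = 72.63∠-105.8° V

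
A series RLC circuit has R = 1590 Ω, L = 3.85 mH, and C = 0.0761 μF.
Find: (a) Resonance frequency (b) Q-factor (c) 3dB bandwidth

Step 1 — Resonance: ω₀ = 1/√(LC) = 1/√(0.00385·7.61e-08) = 5.842e+04 rad/s.
Step 2 — f₀ = ω₀/(2π) = 9298 Hz.
Step 3 — Series Q: Q = ω₀L/R = 5.842e+04·0.00385/1590 = 0.1415.
Step 4 — Bandwidth: Δω = ω₀/Q = 4.13e+05 rad/s; BW = Δω/(2π) = 6.573e+04 Hz.

(a) f₀ = 9298 Hz  (b) Q = 0.1415  (c) BW = 6.573e+04 Hz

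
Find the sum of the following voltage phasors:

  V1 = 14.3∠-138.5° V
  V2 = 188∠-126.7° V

Step 1 — Convert each phasor to rectangular form:
  V1 = 14.3·(cos(-138.5°) + j·sin(-138.5°)) = -10.71 - j9.475 V
  V2 = 188·(cos(-126.7°) + j·sin(-126.7°)) = -112.4 - j150.7 V
Step 2 — Sum components: V_total = -123.1 - j160.2 V.
Step 3 — Convert to polar: |V_total| = 202 V, ∠V_total = -127.5°.

V_total = 202∠-127.5° V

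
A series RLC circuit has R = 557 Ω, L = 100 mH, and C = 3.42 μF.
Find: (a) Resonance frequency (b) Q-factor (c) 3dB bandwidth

Step 1 — Resonance: ω₀ = 1/√(LC) = 1/√(0.1·3.42e-06) = 1710 rad/s.
Step 2 — f₀ = ω₀/(2π) = 272.1 Hz.
Step 3 — Series Q: Q = ω₀L/R = 1710·0.1/557 = 0.307.
Step 4 — Bandwidth: Δω = ω₀/Q = 5570 rad/s; BW = Δω/(2π) = 886.5 Hz.

(a) f₀ = 272.1 Hz  (b) Q = 0.307  (c) BW = 886.5 Hz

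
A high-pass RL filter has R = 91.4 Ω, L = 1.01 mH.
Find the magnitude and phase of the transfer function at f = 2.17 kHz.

Step 1 — Angular frequency: ω = 2π·2170 = 1.363e+04 rad/s.
Step 2 — Transfer function: H(jω) = jωL/(R + jωL).
Step 3 — Numerator jωL = j·13.77; denominator R + jωL = 91.4 + j13.77.
Step 4 — H = 0.0222 + j0.1473.
Step 5 — Magnitude: |H| = 0.149 (-16.5 dB); phase: φ = 81.4°.

|H| = 0.149 (-16.5 dB), φ = 81.4°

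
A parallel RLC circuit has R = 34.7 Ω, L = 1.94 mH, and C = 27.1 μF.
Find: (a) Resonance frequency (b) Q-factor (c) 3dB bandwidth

Step 1 — Resonance: ω₀ = 1/√(LC) = 1/√(0.00194·2.71e-05) = 4361 rad/s.
Step 2 — f₀ = ω₀/(2π) = 694.1 Hz.
Step 3 — Parallel Q: Q = R/(ω₀L) = 34.7/(4361·0.00194) = 4.101.
Step 4 — Bandwidth: Δω = ω₀/Q = 1063 rad/s; BW = Δω/(2π) = 169.2 Hz.

(a) f₀ = 694.1 Hz  (b) Q = 4.101  (c) BW = 169.2 Hz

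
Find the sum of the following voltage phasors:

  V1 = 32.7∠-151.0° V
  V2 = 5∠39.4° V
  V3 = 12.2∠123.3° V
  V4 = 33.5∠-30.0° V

Step 1 — Convert each phasor to rectangular form:
  V1 = 32.7·(cos(-151.0°) + j·sin(-151.0°)) = -28.6 - j15.85 V
  V2 = 5·(cos(39.4°) + j·sin(39.4°)) = 3.864 + j3.174 V
  V3 = 12.2·(cos(123.3°) + j·sin(123.3°)) = -6.698 + j10.2 V
  V4 = 33.5·(cos(-30.0°) + j·sin(-30.0°)) = 29.01 - j16.75 V
Step 2 — Sum components: V_total = -2.423 - j19.23 V.
Step 3 — Convert to polar: |V_total| = 19.38 V, ∠V_total = -97.2°.

V_total = 19.38∠-97.2° V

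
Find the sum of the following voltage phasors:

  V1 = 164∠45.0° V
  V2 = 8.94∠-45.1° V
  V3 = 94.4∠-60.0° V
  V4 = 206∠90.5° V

Step 1 — Convert each phasor to rectangular form:
  V1 = 164·(cos(45.0°) + j·sin(45.0°)) = 116 + j116 V
  V2 = 8.94·(cos(-45.1°) + j·sin(-45.1°)) = 6.31 - j6.333 V
  V3 = 94.4·(cos(-60.0°) + j·sin(-60.0°)) = 47.2 - j81.75 V
  V4 = 206·(cos(90.5°) + j·sin(90.5°)) = -1.798 + j206 V
Step 2 — Sum components: V_total = 167.7 + j233.9 V.
Step 3 — Convert to polar: |V_total| = 287.8 V, ∠V_total = 54.4°.

V_total = 287.8∠54.4° V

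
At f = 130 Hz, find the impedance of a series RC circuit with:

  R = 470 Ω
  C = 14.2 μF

Step 1 — Angular frequency: ω = 2π·f = 2π·130 = 816.8 rad/s.
Step 2 — Component impedances:
  R: Z = R = 470 Ω
  C: Z = 1/(jωC) = -j/(ω·C) = 0 - j86.22 Ω
Step 3 — Series combination: Z_total = R + C = 470 - j86.22 Ω = 477.8∠-10.4° Ω.

Z = 470 - j86.22 Ω = 477.8∠-10.4° Ω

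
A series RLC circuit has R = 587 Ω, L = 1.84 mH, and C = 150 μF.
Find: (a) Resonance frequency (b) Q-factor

Step 1 — Resonance condition Im(Z)=0 gives ω₀ = 1/√(LC).
Step 2 — ω₀ = 1/√(0.00184·0.00015) = 1903 rad/s.
Step 3 — f₀ = ω₀/(2π) = 302.9 Hz.
Step 4 — Series Q: Q = ω₀L/R = 1903·0.00184/587 = 0.005967.

(a) f₀ = 302.9 Hz  (b) Q = 0.005967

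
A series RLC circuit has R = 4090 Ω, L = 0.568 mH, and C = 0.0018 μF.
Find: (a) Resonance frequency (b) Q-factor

Step 1 — Resonance condition Im(Z)=0 gives ω₀ = 1/√(LC).
Step 2 — ω₀ = 1/√(0.000568·1.8e-09) = 9.89e+05 rad/s.
Step 3 — f₀ = ω₀/(2π) = 1.574e+05 Hz.
Step 4 — Series Q: Q = ω₀L/R = 9.89e+05·0.000568/4090 = 0.1373.

(a) f₀ = 1.574e+05 Hz  (b) Q = 0.1373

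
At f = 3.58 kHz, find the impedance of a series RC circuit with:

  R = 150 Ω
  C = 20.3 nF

Step 1 — Angular frequency: ω = 2π·f = 2π·3580 = 2.249e+04 rad/s.
Step 2 — Component impedances:
  R: Z = R = 150 Ω
  C: Z = 1/(jωC) = -j/(ω·C) = 0 - j2190 Ω
Step 3 — Series combination: Z_total = R + C = 150 - j2190 Ω = 2195∠-86.1° Ω.

Z = 150 - j2190 Ω = 2195∠-86.1° Ω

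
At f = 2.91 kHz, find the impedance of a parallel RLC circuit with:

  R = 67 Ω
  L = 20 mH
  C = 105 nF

Step 1 — Angular frequency: ω = 2π·f = 2π·2910 = 1.828e+04 rad/s.
Step 2 — Component impedances:
  R: Z = R = 67 Ω
  L: Z = jωL = j·1.828e+04·0.02 = 0 + j365.7 Ω
  C: Z = 1/(jωC) = -j/(ω·C) = 0 - j520.9 Ω
Step 3 — Parallel combination: 1/Z_total = 1/R + 1/L + 1/C; Z_total = 66.8 + j3.647 Ω = 66.9∠3.1° Ω.

Z = 66.8 + j3.647 Ω = 66.9∠3.1° Ω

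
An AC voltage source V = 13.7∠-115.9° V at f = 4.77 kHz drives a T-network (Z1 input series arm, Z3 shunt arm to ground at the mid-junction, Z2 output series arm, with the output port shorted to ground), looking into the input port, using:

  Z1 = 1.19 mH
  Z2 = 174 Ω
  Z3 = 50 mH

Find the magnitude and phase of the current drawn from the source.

Step 1 — Angular frequency: ω = 2π·f = 2π·4770 = 2.997e+04 rad/s.
Step 2 — Component impedances:
  Z1: Z = jωL = j·2.997e+04·0.00119 = 0 + j35.67 Ω
  Z2: Z = R = 174 Ω
  Z3: Z = jωL = j·2.997e+04·0.05 = 0 + j1499 Ω
Step 3 — With the output port shorted to ground, the output series arm Z2 runs from the junction to ground; the shunt arm Z3 also runs from the junction to ground. They appear in parallel: Z3 || Z2 = 171.7 + j19.93 Ω.
Step 4 — Series with input arm Z1: Z_in = Z1 + (Z3 || Z2) = 171.7 + j55.6 Ω = 180.5∠17.9° Ω.
Step 5 — Source phasor: V = 13.7∠-115.9° V = -5.984 - j12.32 V.
Step 6 — Ohm's law: I = V / Z_total = (-5.984 - j12.32) / (171.7 + j55.6) = -0.05259 - j0.05475 A.
Step 7 — Convert to polar: |I| = 0.07592 A, ∠I = -133.8°.

I = 0.07592∠-133.8° A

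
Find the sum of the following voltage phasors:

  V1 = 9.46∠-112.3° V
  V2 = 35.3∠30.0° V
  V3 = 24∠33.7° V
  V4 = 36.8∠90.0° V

Step 1 — Convert each phasor to rectangular form:
  V1 = 9.46·(cos(-112.3°) + j·sin(-112.3°)) = -3.59 - j8.752 V
  V2 = 35.3·(cos(30.0°) + j·sin(30.0°)) = 30.57 + j17.65 V
  V3 = 24·(cos(33.7°) + j·sin(33.7°)) = 19.97 + j13.32 V
  V4 = 36.8·(cos(90.0°) + j·sin(90.0°)) = 0 + j36.8 V
Step 2 — Sum components: V_total = 46.95 + j59.01 V.
Step 3 — Convert to polar: |V_total| = 75.41 V, ∠V_total = 51.5°.

V_total = 75.41∠51.5° V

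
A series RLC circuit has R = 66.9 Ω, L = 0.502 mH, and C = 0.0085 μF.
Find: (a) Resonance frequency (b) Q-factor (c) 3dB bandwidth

Step 1 — Resonance condition Im(Z)=0 gives ω₀ = 1/√(LC).
Step 2 — ω₀ = 1/√(0.000502·8.5e-09) = 4.841e+05 rad/s.
Step 3 — f₀ = ω₀/(2π) = 7.705e+04 Hz.
Step 4 — Series Q: Q = ω₀L/R = 4.841e+05·0.000502/66.9 = 3.633.
Step 5 — 3dB bandwidth: Δω = ω₀/Q = 1.333e+05 rad/s; BW = Δω/(2π) = 2.121e+04 Hz.

(a) f₀ = 7.705e+04 Hz  (b) Q = 3.633  (c) BW = 2.121e+04 Hz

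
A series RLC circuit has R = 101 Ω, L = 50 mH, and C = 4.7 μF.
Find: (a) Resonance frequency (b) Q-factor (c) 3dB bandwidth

Step 1 — Resonance: ω₀ = 1/√(LC) = 1/√(0.05·4.7e-06) = 2063 rad/s.
Step 2 — f₀ = ω₀/(2π) = 328.3 Hz.
Step 3 — Series Q: Q = ω₀L/R = 2063·0.05/101 = 1.021.
Step 4 — Bandwidth: Δω = ω₀/Q = 2020 rad/s; BW = Δω/(2π) = 321.5 Hz.

(a) f₀ = 328.3 Hz  (b) Q = 1.021  (c) BW = 321.5 Hz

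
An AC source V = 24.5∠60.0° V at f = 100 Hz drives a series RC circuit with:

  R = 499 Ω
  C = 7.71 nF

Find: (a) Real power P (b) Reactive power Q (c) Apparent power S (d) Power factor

Step 1 — Angular frequency: ω = 2π·f = 2π·100 = 628.3 rad/s.
Step 2 — Component impedances:
  R: Z = R = 499 Ω
  C: Z = 1/(jωC) = -j/(ω·C) = 0 - j2.064e+05 Ω
Step 3 — Series combination: Z_total = R + C = 499 - j2.064e+05 Ω = 2.064e+05∠-89.9° Ω.
Step 4 — Source phasor: V = 24.5∠60.0° V = 12.25 + j21.22 V.
Step 5 — Current: I = V / Z = -0.0001026 + j5.959e-05 A = 0.0001187∠149.9° A.
Step 6 — Complex power: S = V·I* = 7.029e-06 - j0.002908 VA.
Step 7 — Real power: P = Re(S) = 7.029e-06 W.
Step 8 — Reactive power: Q = Im(S) = -0.002908 VAR.
Step 9 — Apparent power: |S| = 0.002908 VA.
Step 10 — Power factor: PF = P/|S| = 0.002417 (leading).

(a) P = 7.029e-06 W  (b) Q = -0.002908 VAR  (c) S = 0.002908 VA  (d) PF = 0.002417 (leading)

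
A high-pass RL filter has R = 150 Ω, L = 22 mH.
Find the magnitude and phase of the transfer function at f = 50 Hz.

Step 1 — Angular frequency: ω = 2π·50 = 314.2 rad/s.
Step 2 — Transfer function: H(jω) = jωL/(R + jωL).
Step 3 — Numerator jωL = j·6.912; denominator R + jωL = 150 + j6.912.
Step 4 — H = 0.002119 + j0.04598.
Step 5 — Magnitude: |H| = 0.04603 (-26.7 dB); phase: φ = 87.4°.

|H| = 0.04603 (-26.7 dB), φ = 87.4°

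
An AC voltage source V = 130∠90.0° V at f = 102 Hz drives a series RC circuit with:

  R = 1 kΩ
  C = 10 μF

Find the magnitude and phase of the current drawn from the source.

Step 1 — Angular frequency: ω = 2π·f = 2π·102 = 640.9 rad/s.
Step 2 — Component impedances:
  R: Z = R = 1000 Ω
  C: Z = 1/(jωC) = -j/(ω·C) = 0 - j156 Ω
Step 3 — Series combination: Z_total = R + C = 1000 - j156 Ω = 1012∠-8.9° Ω.
Step 4 — Source phasor: V = 130∠90.0° V = 0 + j130 V.
Step 5 — Ohm's law: I = V / Z_total = (0 + j130) / (1000 - j156) = -0.0198 + j0.1269 A.
Step 6 — Convert to polar: |I| = 0.1284 A, ∠I = 98.9°.

I = 0.1284∠98.9° A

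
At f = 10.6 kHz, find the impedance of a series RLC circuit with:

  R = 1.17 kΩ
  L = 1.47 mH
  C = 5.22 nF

Step 1 — Angular frequency: ω = 2π·f = 2π·1.06e+04 = 6.66e+04 rad/s.
Step 2 — Component impedances:
  R: Z = R = 1170 Ω
  L: Z = jωL = j·6.66e+04·0.00147 = 0 + j97.9 Ω
  C: Z = 1/(jωC) = -j/(ω·C) = 0 - j2876 Ω
Step 3 — Series combination: Z_total = R + L + C = 1170 - j2778 Ω = 3015∠-67.2° Ω.

Z = 1170 - j2778 Ω = 3015∠-67.2° Ω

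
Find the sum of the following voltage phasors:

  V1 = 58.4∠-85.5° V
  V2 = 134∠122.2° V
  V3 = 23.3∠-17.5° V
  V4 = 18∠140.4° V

Step 1 — Convert each phasor to rectangular form:
  V1 = 58.4·(cos(-85.5°) + j·sin(-85.5°)) = 4.582 - j58.22 V
  V2 = 134·(cos(122.2°) + j·sin(122.2°)) = -71.41 + j113.4 V
  V3 = 23.3·(cos(-17.5°) + j·sin(-17.5°)) = 22.22 - j7.006 V
  V4 = 18·(cos(140.4°) + j·sin(140.4°)) = -13.87 + j11.47 V
Step 2 — Sum components: V_total = -58.47 + j59.64 V.
Step 3 — Convert to polar: |V_total| = 83.52 V, ∠V_total = 134.4°.

V_total = 83.52∠134.4° V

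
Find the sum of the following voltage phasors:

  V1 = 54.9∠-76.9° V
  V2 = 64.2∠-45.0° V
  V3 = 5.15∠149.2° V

Step 1 — Convert each phasor to rectangular form:
  V1 = 54.9·(cos(-76.9°) + j·sin(-76.9°)) = 12.44 - j53.47 V
  V2 = 64.2·(cos(-45.0°) + j·sin(-45.0°)) = 45.4 - j45.4 V
  V3 = 5.15·(cos(149.2°) + j·sin(149.2°)) = -4.424 + j2.637 V
Step 2 — Sum components: V_total = 53.42 - j96.23 V.
Step 3 — Convert to polar: |V_total| = 110.1 V, ∠V_total = -61.0°.

V_total = 110.1∠-61.0° V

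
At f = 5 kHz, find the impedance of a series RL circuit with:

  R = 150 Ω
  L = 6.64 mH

Step 1 — Angular frequency: ω = 2π·f = 2π·5000 = 3.142e+04 rad/s.
Step 2 — Component impedances:
  R: Z = R = 150 Ω
  L: Z = jωL = j·3.142e+04·0.00664 = 0 + j208.6 Ω
Step 3 — Series combination: Z_total = R + L = 150 + j208.6 Ω = 256.9∠54.3° Ω.

Z = 150 + j208.6 Ω = 256.9∠54.3° Ω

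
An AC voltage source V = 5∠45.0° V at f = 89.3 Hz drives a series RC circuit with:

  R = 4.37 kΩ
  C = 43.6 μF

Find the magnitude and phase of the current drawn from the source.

Step 1 — Angular frequency: ω = 2π·f = 2π·89.3 = 561.1 rad/s.
Step 2 — Component impedances:
  R: Z = R = 4370 Ω
  C: Z = 1/(jωC) = -j/(ω·C) = 0 - j40.88 Ω
Step 3 — Series combination: Z_total = R + C = 4370 - j40.88 Ω = 4370∠-0.5° Ω.
Step 4 — Source phasor: V = 5∠45.0° V = 3.536 + j3.536 V.
Step 5 — Ohm's law: I = V / Z_total = (3.536 + j3.536) / (4370 - j40.88) = 0.0008014 + j0.0008165 A.
Step 6 — Convert to polar: |I| = 0.001144 A, ∠I = 45.5°.

I = 0.001144∠45.5° A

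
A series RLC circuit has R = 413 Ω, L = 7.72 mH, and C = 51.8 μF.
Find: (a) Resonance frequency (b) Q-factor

Step 1 — Resonance condition Im(Z)=0 gives ω₀ = 1/√(LC).
Step 2 — ω₀ = 1/√(0.00772·5.18e-05) = 1581 rad/s.
Step 3 — f₀ = ω₀/(2π) = 251.7 Hz.
Step 4 — Series Q: Q = ω₀L/R = 1581·0.00772/413 = 0.02956.

(a) f₀ = 251.7 Hz  (b) Q = 0.02956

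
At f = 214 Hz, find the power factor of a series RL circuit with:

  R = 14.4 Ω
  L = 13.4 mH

Step 1 — Angular frequency: ω = 2π·f = 2π·214 = 1345 rad/s.
Step 2 — Component impedances:
  R: Z = R = 14.4 Ω
  L: Z = jωL = j·1345·0.0134 = 0 + j18.02 Ω
Step 3 — Series combination: Z_total = R + L = 14.4 + j18.02 Ω = 23.07∠51.4° Ω.
Step 4 — Power factor: PF = cos(φ) = Re(Z)/|Z| = 14.4/23.065 = 0.6243.
Step 5 — Type: Im(Z) = 18.02 ⇒ lagging (phase φ = 51.4°).

PF = 0.6243 (lagging, φ = 51.4°)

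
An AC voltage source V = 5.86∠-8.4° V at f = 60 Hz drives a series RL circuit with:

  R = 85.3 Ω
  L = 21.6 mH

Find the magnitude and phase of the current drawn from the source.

Step 1 — Angular frequency: ω = 2π·f = 2π·60 = 377 rad/s.
Step 2 — Component impedances:
  R: Z = R = 85.3 Ω
  L: Z = jωL = j·377·0.0216 = 0 + j8.143 Ω
Step 3 — Series combination: Z_total = R + L = 85.3 + j8.143 Ω = 85.69∠5.5° Ω.
Step 4 — Source phasor: V = 5.86∠-8.4° V = 5.797 - j0.856 V.
Step 5 — Ohm's law: I = V / Z_total = (5.797 - j0.856) / (85.3 + j8.143) = 0.0664 - j0.01637 A.
Step 6 — Convert to polar: |I| = 0.06839 A, ∠I = -13.9°.

I = 0.06839∠-13.9° A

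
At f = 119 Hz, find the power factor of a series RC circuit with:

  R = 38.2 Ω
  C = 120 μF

Step 1 — Angular frequency: ω = 2π·f = 2π·119 = 747.7 rad/s.
Step 2 — Component impedances:
  R: Z = R = 38.2 Ω
  C: Z = 1/(jωC) = -j/(ω·C) = 0 - j11.15 Ω
Step 3 — Series combination: Z_total = R + C = 38.2 - j11.15 Ω = 39.79∠-16.3° Ω.
Step 4 — Power factor: PF = cos(φ) = Re(Z)/|Z| = 38.2/39.79 = 0.96.
Step 5 — Type: Im(Z) = -11.15 ⇒ leading (phase φ = -16.3°).

PF = 0.96 (leading, φ = -16.3°)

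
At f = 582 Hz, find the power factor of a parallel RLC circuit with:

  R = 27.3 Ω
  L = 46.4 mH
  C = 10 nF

Step 1 — Angular frequency: ω = 2π·f = 2π·582 = 3657 rad/s.
Step 2 — Component impedances:
  R: Z = R = 27.3 Ω
  L: Z = jωL = j·3657·0.0464 = 0 + j169.7 Ω
  C: Z = 1/(jωC) = -j/(ω·C) = 0 - j2.735e+04 Ω
Step 3 — Parallel combination: 1/Z_total = 1/R + 1/L + 1/C; Z_total = 26.62 + j4.256 Ω = 26.96∠9.1° Ω.
Step 4 — Power factor: PF = cos(φ) = Re(Z)/|Z| = 26.6194/26.9576 = 0.9875.
Step 5 — Type: Im(Z) = 4.256 ⇒ lagging (phase φ = 9.1°).

PF = 0.9875 (lagging, φ = 9.1°)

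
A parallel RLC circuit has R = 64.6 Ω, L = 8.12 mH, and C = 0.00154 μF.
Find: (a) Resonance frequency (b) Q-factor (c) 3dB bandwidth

Step 1 — Resonance: ω₀ = 1/√(LC) = 1/√(0.00812·1.54e-09) = 2.828e+05 rad/s.
Step 2 — f₀ = ω₀/(2π) = 4.501e+04 Hz.
Step 3 — Parallel Q: Q = R/(ω₀L) = 64.6/(2.828e+05·0.00812) = 0.02813.
Step 4 — Bandwidth: Δω = ω₀/Q = 1.005e+07 rad/s; BW = Δω/(2π) = 1.6e+06 Hz.

(a) f₀ = 4.501e+04 Hz  (b) Q = 0.02813  (c) BW = 1.6e+06 Hz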